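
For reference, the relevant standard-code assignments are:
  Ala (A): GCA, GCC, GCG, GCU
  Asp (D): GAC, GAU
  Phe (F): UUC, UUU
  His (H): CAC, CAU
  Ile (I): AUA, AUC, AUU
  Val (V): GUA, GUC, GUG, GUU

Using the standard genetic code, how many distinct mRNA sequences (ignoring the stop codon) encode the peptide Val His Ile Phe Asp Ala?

384

Val: 4 codons.
His: 2 codons.
Ile: 3 codons.
Phe: 2 codons.
Asp: 2 codons.
Ala: 4 codons.
4 × 2 × 3 × 2 × 2 × 4 = 384.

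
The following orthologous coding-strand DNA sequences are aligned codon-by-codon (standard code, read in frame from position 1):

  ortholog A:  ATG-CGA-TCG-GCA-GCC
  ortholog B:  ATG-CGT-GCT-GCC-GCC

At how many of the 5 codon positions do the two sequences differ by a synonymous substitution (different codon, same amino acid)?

Codon 1: ATG Met / ATG Met — identical.
Codon 2: CGA Arg / CGT Arg — synonymous.
Codon 3: TCG Ser / GCT Ala — nonsynonymous.
Codon 4: GCA Ala / GCC Ala — synonymous.
Codon 5: GCC Ala / GCC Ala — identical.
Synonymous differences: 2.

2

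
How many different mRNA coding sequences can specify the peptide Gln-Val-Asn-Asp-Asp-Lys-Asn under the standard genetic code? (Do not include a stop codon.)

Gln: 2 codons.
Val: 4 codons.
Asn: 2 codons.
Asp: 2 codons.
Asp: 2 codons.
Lys: 2 codons.
Asn: 2 codons.
2 × 4 × 2 × 2 × 2 × 2 × 2 = 256.

256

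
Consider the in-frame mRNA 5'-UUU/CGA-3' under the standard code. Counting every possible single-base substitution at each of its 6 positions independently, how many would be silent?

5

Codon 1 (UUU, Phe): 1 synonymous substitution.
Codon 2 (CGA, Arg): 4 synonymous substitutions.
Total: 1 + 4 = 5.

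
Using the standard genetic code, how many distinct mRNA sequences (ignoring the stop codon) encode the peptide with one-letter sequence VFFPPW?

256

Val: 4 codons.
Phe: 2 codons.
Phe: 2 codons.
Pro: 4 codons.
Pro: 4 codons.
Trp: 1 codon.
4 × 2 × 2 × 4 × 4 × 1 = 256.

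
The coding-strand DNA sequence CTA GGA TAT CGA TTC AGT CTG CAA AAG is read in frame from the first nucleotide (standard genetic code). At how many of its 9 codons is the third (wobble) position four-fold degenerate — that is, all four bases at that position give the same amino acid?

Codon 1 CTA (Leu): third position 4-fold.
Codon 2 GGA (Gly): third position 4-fold.
Codon 3 TAT (Tyr): third position 2-fold.
Codon 4 CGA (Arg): third position 4-fold.
Codon 5 TTC (Phe): third position 2-fold.
Codon 6 AGT (Ser): third position 2-fold.
Codon 7 CTG (Leu): third position 4-fold.
Codon 8 CAA (Gln): third position 2-fold.
Codon 9 AAG (Lys): third position 2-fold.
Four-fold degenerate third positions: 4.

4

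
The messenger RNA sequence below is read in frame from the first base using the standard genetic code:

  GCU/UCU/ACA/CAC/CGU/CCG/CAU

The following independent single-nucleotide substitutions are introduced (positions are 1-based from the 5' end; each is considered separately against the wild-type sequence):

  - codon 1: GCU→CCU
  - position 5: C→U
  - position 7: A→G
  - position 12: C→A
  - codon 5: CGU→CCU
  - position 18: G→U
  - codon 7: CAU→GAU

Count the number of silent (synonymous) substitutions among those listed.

1

Codon 1: GCU (Ala) → CCU (Pro) — missense.
Codon 2: UCU (Ser) → UUU (Phe) — missense.
Codon 3: ACA (Thr) → GCA (Ala) — missense.
Codon 4: CAC (His) → CAA (Gln) — missense.
Codon 5: CGU (Arg) → CCU (Pro) — missense.
Codon 6: CCG (Pro) → CCU (Pro) — synonymous.
Codon 7: CAU (His) → GAU (Asp) — missense.
Synonymous: 1 of 7.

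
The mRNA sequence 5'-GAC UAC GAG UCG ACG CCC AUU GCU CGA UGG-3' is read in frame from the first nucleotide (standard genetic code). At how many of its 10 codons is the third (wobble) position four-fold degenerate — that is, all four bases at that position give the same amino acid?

5

Codon 1 GAC (Asp): third position 2-fold.
Codon 2 UAC (Tyr): third position 2-fold.
Codon 3 GAG (Glu): third position 2-fold.
Codon 4 UCG (Ser): third position 4-fold.
Codon 5 ACG (Thr): third position 4-fold.
Codon 6 CCC (Pro): third position 4-fold.
Codon 7 AUU (Ile): third position 3-fold.
Codon 8 GCU (Ala): third position 4-fold.
Codon 9 CGA (Arg): third position 4-fold.
Codon 10 UGG (Trp): third position 1-fold.
Four-fold degenerate third positions: 5.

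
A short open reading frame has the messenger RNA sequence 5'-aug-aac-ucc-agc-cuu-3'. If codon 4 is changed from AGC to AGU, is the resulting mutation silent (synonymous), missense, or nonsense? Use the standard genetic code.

Position 12 falls in codon 4: AGC → Ser.
After the substitution the codon is AGU → Ser.
Both encode Ser, so the change is synonymous.

silent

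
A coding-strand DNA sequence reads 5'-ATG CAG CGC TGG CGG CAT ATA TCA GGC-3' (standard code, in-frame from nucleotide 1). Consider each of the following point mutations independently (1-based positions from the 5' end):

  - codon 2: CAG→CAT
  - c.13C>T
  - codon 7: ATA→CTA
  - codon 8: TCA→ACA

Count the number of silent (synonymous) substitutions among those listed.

0

Codon 2: CAG (Gln) → CAT (His) — missense.
Codon 5: CGG (Arg) → TGG (Trp) — missense.
Codon 7: ATA (Ile) → CTA (Leu) — missense.
Codon 8: TCA (Ser) → ACA (Thr) — missense.
Synonymous: 0 of 4.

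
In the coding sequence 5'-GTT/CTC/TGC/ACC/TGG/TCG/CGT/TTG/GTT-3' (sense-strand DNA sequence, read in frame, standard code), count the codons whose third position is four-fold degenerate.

6

Codon 1 GTT (Val): third position 4-fold.
Codon 2 CTC (Leu): third position 4-fold.
Codon 3 TGC (Cys): third position 2-fold.
Codon 4 ACC (Thr): third position 4-fold.
Codon 5 TGG (Trp): third position 1-fold.
Codon 6 TCG (Ser): third position 4-fold.
Codon 7 CGT (Arg): third position 4-fold.
Codon 8 TTG (Leu): third position 2-fold.
Codon 9 GTT (Val): third position 4-fold.
Four-fold degenerate third positions: 6.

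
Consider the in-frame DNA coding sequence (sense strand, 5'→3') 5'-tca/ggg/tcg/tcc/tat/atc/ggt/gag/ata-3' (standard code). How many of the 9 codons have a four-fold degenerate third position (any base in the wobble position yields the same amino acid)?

5

Codon 1 TCA (Ser): third position 4-fold.
Codon 2 GGG (Gly): third position 4-fold.
Codon 3 TCG (Ser): third position 4-fold.
Codon 4 TCC (Ser): third position 4-fold.
Codon 5 TAT (Tyr): third position 2-fold.
Codon 6 ATC (Ile): third position 3-fold.
Codon 7 GGT (Gly): third position 4-fold.
Codon 8 GAG (Glu): third position 2-fold.
Codon 9 ATA (Ile): third position 3-fold.
Four-fold degenerate third positions: 5.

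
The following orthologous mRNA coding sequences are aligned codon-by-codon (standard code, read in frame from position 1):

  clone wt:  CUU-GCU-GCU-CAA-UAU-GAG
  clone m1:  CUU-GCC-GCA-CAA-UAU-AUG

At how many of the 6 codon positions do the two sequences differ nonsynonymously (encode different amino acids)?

Codon 1: CUU Leu / CUU Leu — identical.
Codon 2: GCU Ala / GCC Ala — synonymous.
Codon 3: GCU Ala / GCA Ala — synonymous.
Codon 4: CAA Gln / CAA Gln — identical.
Codon 5: UAU Tyr / UAU Tyr — identical.
Codon 6: GAG Glu / AUG Met — nonsynonymous.
Nonsynonymous differences: 1.

1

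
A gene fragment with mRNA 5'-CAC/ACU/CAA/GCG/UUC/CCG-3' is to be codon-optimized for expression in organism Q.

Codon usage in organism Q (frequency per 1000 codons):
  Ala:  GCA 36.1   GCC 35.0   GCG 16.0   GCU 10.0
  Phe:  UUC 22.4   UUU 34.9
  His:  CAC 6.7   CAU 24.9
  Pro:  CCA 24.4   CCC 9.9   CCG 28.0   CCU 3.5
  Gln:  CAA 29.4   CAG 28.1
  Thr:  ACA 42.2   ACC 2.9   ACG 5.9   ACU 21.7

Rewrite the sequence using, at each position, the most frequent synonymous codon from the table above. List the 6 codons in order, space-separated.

CAU ACA CAA GCA UUU CCG

Codon 1 (His): best is CAU at 24.9.
Codon 2 (Thr): best is ACA at 42.2.
Codon 3 (Gln): best is CAA at 29.4.
Codon 4 (Ala): best is GCA at 36.1.
Codon 5 (Phe): best is UUU at 34.9.
Codon 6 (Pro): best is CCG at 28.0.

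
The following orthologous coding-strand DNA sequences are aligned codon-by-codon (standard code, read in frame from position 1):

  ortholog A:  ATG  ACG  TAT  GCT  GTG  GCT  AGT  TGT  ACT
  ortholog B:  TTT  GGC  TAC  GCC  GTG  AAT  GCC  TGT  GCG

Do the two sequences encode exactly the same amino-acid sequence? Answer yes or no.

Codon 1: ATG Met / TTT Phe — nonsynonymous.
Codon 2: ACG Thr / GGC Gly — nonsynonymous.
Codon 3: TAT Tyr / TAC Tyr — synonymous.
Codon 4: GCT Ala / GCC Ala — synonymous.
Codon 5: GTG Val / GTG Val — identical.
Codon 6: GCT Ala / AAT Asn — nonsynonymous.
Codon 7: AGT Ser / GCC Ala — nonsynonymous.
Codon 8: TGT Cys / TGT Cys — identical.
Codon 9: ACT Thr / GCG Ala — nonsynonymous.
Nonsynonymous differences: 5 → different protein.

no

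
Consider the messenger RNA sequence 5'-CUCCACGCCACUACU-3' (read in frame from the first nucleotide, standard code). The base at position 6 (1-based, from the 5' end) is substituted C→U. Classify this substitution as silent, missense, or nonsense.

silent

Position 6 falls in codon 2: CAC → His.
After the substitution the codon is CAU → His.
Both encode His, so the change is synonymous.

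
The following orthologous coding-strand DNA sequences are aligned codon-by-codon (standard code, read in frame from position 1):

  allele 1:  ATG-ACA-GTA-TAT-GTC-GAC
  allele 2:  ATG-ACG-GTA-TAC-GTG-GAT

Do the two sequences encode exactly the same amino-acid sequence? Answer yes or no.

yes

Codon 1: ATG Met / ATG Met — identical.
Codon 2: ACA Thr / ACG Thr — synonymous.
Codon 3: GTA Val / GTA Val — identical.
Codon 4: TAT Tyr / TAC Tyr — synonymous.
Codon 5: GTC Val / GTG Val — synonymous.
Codon 6: GAC Asp / GAT Asp — synonymous.
Nonsynonymous differences: 0 → same protein.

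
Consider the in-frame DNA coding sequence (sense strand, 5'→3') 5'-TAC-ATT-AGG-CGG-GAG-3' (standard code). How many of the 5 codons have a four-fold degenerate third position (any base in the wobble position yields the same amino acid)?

1

Codon 1 TAC (Tyr): third position 2-fold.
Codon 2 ATT (Ile): third position 3-fold.
Codon 3 AGG (Arg): third position 2-fold.
Codon 4 CGG (Arg): third position 4-fold.
Codon 5 GAG (Glu): third position 2-fold.
Four-fold degenerate third positions: 1.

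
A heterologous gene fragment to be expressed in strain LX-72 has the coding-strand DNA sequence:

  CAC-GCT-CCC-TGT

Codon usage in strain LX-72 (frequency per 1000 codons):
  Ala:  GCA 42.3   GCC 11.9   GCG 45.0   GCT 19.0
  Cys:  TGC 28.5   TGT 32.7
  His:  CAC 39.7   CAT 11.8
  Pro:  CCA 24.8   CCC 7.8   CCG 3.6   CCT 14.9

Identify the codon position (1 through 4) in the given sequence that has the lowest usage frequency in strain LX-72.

3

Codon 1 CAC (His): 39.7 per 1000.
Codon 2 GCT (Ala): 19.0 per 1000.
Codon 3 CCC (Pro): 7.8 per 1000.
Codon 4 TGT (Cys): 32.7 per 1000.
Lowest frequency is 7.8 at codon 3.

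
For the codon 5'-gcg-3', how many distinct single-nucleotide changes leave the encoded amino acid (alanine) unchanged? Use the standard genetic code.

3

Position 1: none → 0 synonymous.
Position 2: none → 0 synonymous.
Position 3: GCU, GCC, GCA → 3 synonymous.
Total: 0 + 0 + 3 = 3.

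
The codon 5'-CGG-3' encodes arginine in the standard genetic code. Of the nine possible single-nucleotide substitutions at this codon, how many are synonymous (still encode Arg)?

Position 1: AGG → 1 synonymous.
Position 2: none → 0 synonymous.
Position 3: CGU, CGC, CGA → 3 synonymous.
Total: 1 + 0 + 3 = 4.

4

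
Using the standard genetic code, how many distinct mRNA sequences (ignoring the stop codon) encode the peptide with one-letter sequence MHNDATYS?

Met: 1 codon.
His: 2 codons.
Asn: 2 codons.
Asp: 2 codons.
Ala: 4 codons.
Thr: 4 codons.
Tyr: 2 codons.
Ser: 6 codons.
1 × 2 × 2 × 2 × 4 × 4 × 2 × 6 = 1536.

1536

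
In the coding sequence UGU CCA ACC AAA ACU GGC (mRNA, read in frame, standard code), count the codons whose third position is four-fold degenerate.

4

Codon 1 UGU (Cys): third position 2-fold.
Codon 2 CCA (Pro): third position 4-fold.
Codon 3 ACC (Thr): third position 4-fold.
Codon 4 AAA (Lys): third position 2-fold.
Codon 5 ACU (Thr): third position 4-fold.
Codon 6 GGC (Gly): third position 4-fold.
Four-fold degenerate third positions: 4.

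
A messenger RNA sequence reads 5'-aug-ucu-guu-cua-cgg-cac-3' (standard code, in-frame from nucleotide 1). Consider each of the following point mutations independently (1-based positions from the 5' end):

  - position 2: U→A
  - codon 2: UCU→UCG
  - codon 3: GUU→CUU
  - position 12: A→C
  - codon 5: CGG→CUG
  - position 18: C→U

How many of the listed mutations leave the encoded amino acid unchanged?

3

Codon 1: AUG (Met) → AAG (Lys) — missense.
Codon 2: UCU (Ser) → UCG (Ser) — synonymous.
Codon 3: GUU (Val) → CUU (Leu) — missense.
Codon 4: CUA (Leu) → CUC (Leu) — synonymous.
Codon 5: CGG (Arg) → CUG (Leu) — missense.
Codon 6: CAC (His) → CAU (His) — synonymous.
Synonymous: 3 of 6.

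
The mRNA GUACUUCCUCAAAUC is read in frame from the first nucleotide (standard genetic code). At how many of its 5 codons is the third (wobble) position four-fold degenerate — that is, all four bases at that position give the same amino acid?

Codon 1 GUA (Val): third position 4-fold.
Codon 2 CUU (Leu): third position 4-fold.
Codon 3 CCU (Pro): third position 4-fold.
Codon 4 CAA (Gln): third position 2-fold.
Codon 5 AUC (Ile): third position 3-fold.
Four-fold degenerate third positions: 3.

3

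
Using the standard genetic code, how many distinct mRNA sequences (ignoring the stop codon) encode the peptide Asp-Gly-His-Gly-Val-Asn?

512

Asp: 2 codons.
Gly: 4 codons.
His: 2 codons.
Gly: 4 codons.
Val: 4 codons.
Asn: 2 codons.
2 × 4 × 2 × 4 × 4 × 2 = 512.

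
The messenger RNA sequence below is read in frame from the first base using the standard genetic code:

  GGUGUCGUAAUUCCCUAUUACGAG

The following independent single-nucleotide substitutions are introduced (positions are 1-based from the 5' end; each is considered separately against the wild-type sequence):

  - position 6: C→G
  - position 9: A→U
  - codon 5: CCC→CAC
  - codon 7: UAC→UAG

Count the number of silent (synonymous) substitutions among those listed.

2

Codon 2: GUC (Val) → GUG (Val) — synonymous.
Codon 3: GUA (Val) → GUU (Val) — synonymous.
Codon 5: CCC (Pro) → CAC (His) — missense.
Codon 7: UAC (Tyr) → UAG (Stop) — nonsense.
Synonymous: 2 of 4.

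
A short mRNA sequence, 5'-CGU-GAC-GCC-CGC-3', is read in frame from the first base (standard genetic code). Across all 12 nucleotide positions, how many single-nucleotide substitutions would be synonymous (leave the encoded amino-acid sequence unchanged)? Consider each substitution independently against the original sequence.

Codon 1 (CGU, Arg): 3 synonymous substitutions.
Codon 2 (GAC, Asp): 1 synonymous substitution.
Codon 3 (GCC, Ala): 3 synonymous substitutions.
Codon 4 (CGC, Arg): 3 synonymous substitutions.
Total: 3 + 1 + 3 + 3 = 10.

10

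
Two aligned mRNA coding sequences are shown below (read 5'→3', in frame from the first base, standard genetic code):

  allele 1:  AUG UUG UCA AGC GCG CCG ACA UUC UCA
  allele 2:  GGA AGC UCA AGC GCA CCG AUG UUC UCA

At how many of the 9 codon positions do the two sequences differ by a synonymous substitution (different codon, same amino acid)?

Codon 1: AUG Met / GGA Gly — nonsynonymous.
Codon 2: UUG Leu / AGC Ser — nonsynonymous.
Codon 3: UCA Ser / UCA Ser — identical.
Codon 4: AGC Ser / AGC Ser — identical.
Codon 5: GCG Ala / GCA Ala — synonymous.
Codon 6: CCG Pro / CCG Pro — identical.
Codon 7: ACA Thr / AUG Met — nonsynonymous.
Codon 8: UUC Phe / UUC Phe — identical.
Codon 9: UCA Ser / UCA Ser — identical.
Synonymous differences: 1.

1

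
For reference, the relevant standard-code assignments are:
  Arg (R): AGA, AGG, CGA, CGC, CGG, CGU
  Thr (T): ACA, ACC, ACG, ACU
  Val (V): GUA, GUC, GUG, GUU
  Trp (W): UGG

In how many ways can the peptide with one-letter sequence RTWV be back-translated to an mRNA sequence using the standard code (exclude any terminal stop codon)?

96

Arg: 6 codons.
Thr: 4 codons.
Trp: 1 codon.
Val: 4 codons.
6 × 4 × 1 × 4 = 96.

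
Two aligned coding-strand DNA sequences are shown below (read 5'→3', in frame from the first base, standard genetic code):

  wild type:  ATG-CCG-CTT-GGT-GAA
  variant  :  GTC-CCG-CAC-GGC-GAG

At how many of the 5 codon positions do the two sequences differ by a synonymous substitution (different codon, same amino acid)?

Codon 1: ATG Met / GTC Val — nonsynonymous.
Codon 2: CCG Pro / CCG Pro — identical.
Codon 3: CTT Leu / CAC His — nonsynonymous.
Codon 4: GGT Gly / GGC Gly — synonymous.
Codon 5: GAA Glu / GAG Glu — synonymous.
Synonymous differences: 2.

2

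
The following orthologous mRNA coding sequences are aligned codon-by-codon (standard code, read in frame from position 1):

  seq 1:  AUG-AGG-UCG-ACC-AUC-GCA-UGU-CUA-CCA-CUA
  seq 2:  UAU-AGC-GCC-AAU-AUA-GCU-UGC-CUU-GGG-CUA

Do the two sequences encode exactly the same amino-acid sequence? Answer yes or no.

Codon 1: AUG Met / UAU Tyr — nonsynonymous.
Codon 2: AGG Arg / AGC Ser — nonsynonymous.
Codon 3: UCG Ser / GCC Ala — nonsynonymous.
Codon 4: ACC Thr / AAU Asn — nonsynonymous.
Codon 5: AUC Ile / AUA Ile — synonymous.
Codon 6: GCA Ala / GCU Ala — synonymous.
Codon 7: UGU Cys / UGC Cys — synonymous.
Codon 8: CUA Leu / CUU Leu — synonymous.
Codon 9: CCA Pro / GGG Gly — nonsynonymous.
Codon 10: CUA Leu / CUA Leu — identical.
Nonsynonymous differences: 5 → different protein.

no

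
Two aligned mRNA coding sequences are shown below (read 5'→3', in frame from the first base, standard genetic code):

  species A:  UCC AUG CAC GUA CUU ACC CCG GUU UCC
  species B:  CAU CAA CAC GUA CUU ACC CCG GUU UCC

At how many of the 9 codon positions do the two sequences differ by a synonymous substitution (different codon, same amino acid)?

0

Codon 1: UCC Ser / CAU His — nonsynonymous.
Codon 2: AUG Met / CAA Gln — nonsynonymous.
Codon 3: CAC His / CAC His — identical.
Codon 4: GUA Val / GUA Val — identical.
Codon 5: CUU Leu / CUU Leu — identical.
Codon 6: ACC Thr / ACC Thr — identical.
Codon 7: CCG Pro / CCG Pro — identical.
Codon 8: GUU Val / GUU Val — identical.
Codon 9: UCC Ser / UCC Ser — identical.
Synonymous differences: 0.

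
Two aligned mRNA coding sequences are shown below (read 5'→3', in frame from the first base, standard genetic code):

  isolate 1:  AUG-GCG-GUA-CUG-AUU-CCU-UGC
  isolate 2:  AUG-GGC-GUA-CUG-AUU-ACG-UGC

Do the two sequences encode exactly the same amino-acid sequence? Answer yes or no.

no

Codon 1: AUG Met / AUG Met — identical.
Codon 2: GCG Ala / GGC Gly — nonsynonymous.
Codon 3: GUA Val / GUA Val — identical.
Codon 4: CUG Leu / CUG Leu — identical.
Codon 5: AUU Ile / AUU Ile — identical.
Codon 6: CCU Pro / ACG Thr — nonsynonymous.
Codon 7: UGC Cys / UGC Cys — identical.
Nonsynonymous differences: 2 → different protein.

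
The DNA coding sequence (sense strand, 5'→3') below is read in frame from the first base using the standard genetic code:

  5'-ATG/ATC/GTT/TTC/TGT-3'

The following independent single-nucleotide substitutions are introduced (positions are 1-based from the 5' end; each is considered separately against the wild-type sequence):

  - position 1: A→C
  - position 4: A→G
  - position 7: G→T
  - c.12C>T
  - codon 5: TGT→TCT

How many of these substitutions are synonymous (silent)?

1

Codon 1: ATG (Met) → CTG (Leu) — missense.
Codon 2: ATC (Ile) → GTC (Val) — missense.
Codon 3: GTT (Val) → TTT (Phe) — missense.
Codon 4: TTC (Phe) → TTT (Phe) — synonymous.
Codon 5: TGT (Cys) → TCT (Ser) — missense.
Synonymous: 1 of 5.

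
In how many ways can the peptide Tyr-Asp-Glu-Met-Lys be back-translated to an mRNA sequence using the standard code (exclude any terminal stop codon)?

Tyr: 2 codons.
Asp: 2 codons.
Glu: 2 codons.
Met: 1 codon.
Lys: 2 codons.
2 × 2 × 2 × 1 × 2 = 16.

16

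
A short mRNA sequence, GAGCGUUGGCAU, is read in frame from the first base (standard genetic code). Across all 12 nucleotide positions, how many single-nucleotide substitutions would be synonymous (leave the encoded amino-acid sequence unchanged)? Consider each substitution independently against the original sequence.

Codon 1 (GAG, Glu): 1 synonymous substitution.
Codon 2 (CGU, Arg): 3 synonymous substitutions.
Codon 3 (UGG, Trp): 0 synonymous substitutions.
Codon 4 (CAU, His): 1 synonymous substitution.
Total: 1 + 3 + 0 + 1 = 5.

5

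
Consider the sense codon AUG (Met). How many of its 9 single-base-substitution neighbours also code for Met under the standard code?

0

Position 1: none → 0 synonymous.
Position 2: none → 0 synonymous.
Position 3: none → 0 synonymous.
Total: 0 + 0 + 0 = 0.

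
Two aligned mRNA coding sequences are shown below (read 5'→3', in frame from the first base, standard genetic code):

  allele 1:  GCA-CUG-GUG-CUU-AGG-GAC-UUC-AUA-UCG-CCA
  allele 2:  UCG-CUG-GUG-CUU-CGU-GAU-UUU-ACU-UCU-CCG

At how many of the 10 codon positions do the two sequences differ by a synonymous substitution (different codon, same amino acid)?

5

Codon 1: GCA Ala / UCG Ser — nonsynonymous.
Codon 2: CUG Leu / CUG Leu — identical.
Codon 3: GUG Val / GUG Val — identical.
Codon 4: CUU Leu / CUU Leu — identical.
Codon 5: AGG Arg / CGU Arg — synonymous.
Codon 6: GAC Asp / GAU Asp — synonymous.
Codon 7: UUC Phe / UUU Phe — synonymous.
Codon 8: AUA Ile / ACU Thr — nonsynonymous.
Codon 9: UCG Ser / UCU Ser — synonymous.
Codon 10: CCA Pro / CCG Pro — synonymous.
Synonymous differences: 5.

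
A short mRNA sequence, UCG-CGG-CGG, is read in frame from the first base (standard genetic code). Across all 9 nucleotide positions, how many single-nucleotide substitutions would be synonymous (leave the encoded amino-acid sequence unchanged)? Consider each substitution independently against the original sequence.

Codon 1 (UCG, Ser): 3 synonymous substitutions.
Codon 2 (CGG, Arg): 4 synonymous substitutions.
Codon 3 (CGG, Arg): 4 synonymous substitutions.
Total: 3 + 4 + 4 = 11.

11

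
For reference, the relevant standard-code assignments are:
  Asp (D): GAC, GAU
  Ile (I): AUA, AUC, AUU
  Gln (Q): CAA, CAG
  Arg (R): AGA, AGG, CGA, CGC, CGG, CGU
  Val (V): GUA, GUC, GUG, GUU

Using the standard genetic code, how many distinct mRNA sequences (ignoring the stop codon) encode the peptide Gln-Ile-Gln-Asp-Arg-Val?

576

Gln: 2 codons.
Ile: 3 codons.
Gln: 2 codons.
Asp: 2 codons.
Arg: 6 codons.
Val: 4 codons.
2 × 3 × 2 × 2 × 6 × 4 = 576.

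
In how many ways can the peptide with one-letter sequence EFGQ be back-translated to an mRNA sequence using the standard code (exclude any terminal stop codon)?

32

Glu: 2 codons.
Phe: 2 codons.
Gly: 4 codons.
Gln: 2 codons.
2 × 2 × 4 × 2 = 32.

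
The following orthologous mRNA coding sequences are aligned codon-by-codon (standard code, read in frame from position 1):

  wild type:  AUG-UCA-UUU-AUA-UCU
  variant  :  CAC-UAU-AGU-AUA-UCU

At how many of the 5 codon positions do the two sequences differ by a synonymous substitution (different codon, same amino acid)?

Codon 1: AUG Met / CAC His — nonsynonymous.
Codon 2: UCA Ser / UAU Tyr — nonsynonymous.
Codon 3: UUU Phe / AGU Ser — nonsynonymous.
Codon 4: AUA Ile / AUA Ile — identical.
Codon 5: UCU Ser / UCU Ser — identical.
Synonymous differences: 0.

0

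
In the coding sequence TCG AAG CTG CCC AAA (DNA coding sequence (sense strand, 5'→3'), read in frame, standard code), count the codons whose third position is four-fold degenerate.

3

Codon 1 TCG (Ser): third position 4-fold.
Codon 2 AAG (Lys): third position 2-fold.
Codon 3 CTG (Leu): third position 4-fold.
Codon 4 CCC (Pro): third position 4-fold.
Codon 5 AAA (Lys): third position 2-fold.
Four-fold degenerate third positions: 3.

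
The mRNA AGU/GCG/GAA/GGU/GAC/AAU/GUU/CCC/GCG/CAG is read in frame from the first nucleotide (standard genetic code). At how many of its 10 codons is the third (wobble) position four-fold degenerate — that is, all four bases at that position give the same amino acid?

Codon 1 AGU (Ser): third position 2-fold.
Codon 2 GCG (Ala): third position 4-fold.
Codon 3 GAA (Glu): third position 2-fold.
Codon 4 GGU (Gly): third position 4-fold.
Codon 5 GAC (Asp): third position 2-fold.
Codon 6 AAU (Asn): third position 2-fold.
Codon 7 GUU (Val): third position 4-fold.
Codon 8 CCC (Pro): third position 4-fold.
Codon 9 GCG (Ala): third position 4-fold.
Codon 10 CAG (Gln): third position 2-fold.
Four-fold degenerate third positions: 5.

5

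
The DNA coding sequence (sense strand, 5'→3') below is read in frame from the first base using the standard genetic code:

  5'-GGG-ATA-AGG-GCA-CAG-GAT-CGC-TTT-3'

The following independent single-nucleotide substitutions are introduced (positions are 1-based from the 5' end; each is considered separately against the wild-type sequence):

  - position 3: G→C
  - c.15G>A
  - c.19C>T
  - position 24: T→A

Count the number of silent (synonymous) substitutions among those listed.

Codon 1: GGG (Gly) → GGC (Gly) — synonymous.
Codon 5: CAG (Gln) → CAA (Gln) — synonymous.
Codon 7: CGC (Arg) → TGC (Cys) — missense.
Codon 8: TTT (Phe) → TTA (Leu) — missense.
Synonymous: 2 of 4.

2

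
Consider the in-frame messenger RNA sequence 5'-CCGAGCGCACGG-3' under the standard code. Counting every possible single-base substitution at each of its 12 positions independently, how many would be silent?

11

Codon 1 (CCG, Pro): 3 synonymous substitutions.
Codon 2 (AGC, Ser): 1 synonymous substitution.
Codon 3 (GCA, Ala): 3 synonymous substitutions.
Codon 4 (CGG, Arg): 4 synonymous substitutions.
Total: 3 + 1 + 3 + 4 = 11.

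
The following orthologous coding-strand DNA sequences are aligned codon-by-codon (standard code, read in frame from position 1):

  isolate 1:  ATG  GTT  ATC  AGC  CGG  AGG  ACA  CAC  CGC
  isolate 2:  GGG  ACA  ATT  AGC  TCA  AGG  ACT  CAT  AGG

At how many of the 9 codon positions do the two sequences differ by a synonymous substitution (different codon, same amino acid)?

4

Codon 1: ATG Met / GGG Gly — nonsynonymous.
Codon 2: GTT Val / ACA Thr — nonsynonymous.
Codon 3: ATC Ile / ATT Ile — synonymous.
Codon 4: AGC Ser / AGC Ser — identical.
Codon 5: CGG Arg / TCA Ser — nonsynonymous.
Codon 6: AGG Arg / AGG Arg — identical.
Codon 7: ACA Thr / ACT Thr — synonymous.
Codon 8: CAC His / CAT His — synonymous.
Codon 9: CGC Arg / AGG Arg — synonymous.
Synonymous differences: 4.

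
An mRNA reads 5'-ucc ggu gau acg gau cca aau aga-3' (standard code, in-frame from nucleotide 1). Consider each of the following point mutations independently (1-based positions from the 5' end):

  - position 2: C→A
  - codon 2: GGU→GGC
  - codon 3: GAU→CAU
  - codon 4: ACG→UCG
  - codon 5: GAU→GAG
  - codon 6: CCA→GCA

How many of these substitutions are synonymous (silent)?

1

Codon 1: UCC (Ser) → UAC (Tyr) — missense.
Codon 2: GGU (Gly) → GGC (Gly) — synonymous.
Codon 3: GAU (Asp) → CAU (His) — missense.
Codon 4: ACG (Thr) → UCG (Ser) — missense.
Codon 5: GAU (Asp) → GAG (Glu) — missense.
Codon 6: CCA (Pro) → GCA (Ala) — missense.
Synonymous: 1 of 6.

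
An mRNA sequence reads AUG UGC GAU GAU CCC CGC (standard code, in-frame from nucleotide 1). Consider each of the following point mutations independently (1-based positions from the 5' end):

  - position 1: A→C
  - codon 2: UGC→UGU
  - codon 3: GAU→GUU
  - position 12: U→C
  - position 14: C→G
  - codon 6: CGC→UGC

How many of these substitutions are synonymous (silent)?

Codon 1: AUG (Met) → CUG (Leu) — missense.
Codon 2: UGC (Cys) → UGU (Cys) — synonymous.
Codon 3: GAU (Asp) → GUU (Val) — missense.
Codon 4: GAU (Asp) → GAC (Asp) — synonymous.
Codon 5: CCC (Pro) → CGC (Arg) — missense.
Codon 6: CGC (Arg) → UGC (Cys) — missense.
Synonymous: 2 of 6.

2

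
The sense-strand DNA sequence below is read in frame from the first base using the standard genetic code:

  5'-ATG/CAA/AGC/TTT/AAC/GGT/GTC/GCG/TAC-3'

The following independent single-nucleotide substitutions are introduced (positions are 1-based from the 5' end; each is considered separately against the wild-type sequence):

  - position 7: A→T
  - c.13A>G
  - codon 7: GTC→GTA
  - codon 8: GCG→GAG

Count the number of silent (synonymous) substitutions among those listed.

Codon 3: AGC (Ser) → TGC (Cys) — missense.
Codon 5: AAC (Asn) → GAC (Asp) — missense.
Codon 7: GTC (Val) → GTA (Val) — synonymous.
Codon 8: GCG (Ala) → GAG (Glu) — missense.
Synonymous: 1 of 4.

1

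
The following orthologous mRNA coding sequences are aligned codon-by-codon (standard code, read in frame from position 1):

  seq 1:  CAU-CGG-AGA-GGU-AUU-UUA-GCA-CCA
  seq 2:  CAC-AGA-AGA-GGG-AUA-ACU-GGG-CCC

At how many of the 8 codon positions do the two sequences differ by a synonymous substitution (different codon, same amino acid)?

5

Codon 1: CAU His / CAC His — synonymous.
Codon 2: CGG Arg / AGA Arg — synonymous.
Codon 3: AGA Arg / AGA Arg — identical.
Codon 4: GGU Gly / GGG Gly — synonymous.
Codon 5: AUU Ile / AUA Ile — synonymous.
Codon 6: UUA Leu / ACU Thr — nonsynonymous.
Codon 7: GCA Ala / GGG Gly — nonsynonymous.
Codon 8: CCA Pro / CCC Pro — synonymous.
Synonymous differences: 5.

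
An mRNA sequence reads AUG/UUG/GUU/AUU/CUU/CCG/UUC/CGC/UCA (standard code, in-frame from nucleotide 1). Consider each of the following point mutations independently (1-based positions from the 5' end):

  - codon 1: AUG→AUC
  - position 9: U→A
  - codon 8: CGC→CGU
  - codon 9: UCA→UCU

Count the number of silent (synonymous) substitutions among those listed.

Codon 1: AUG (Met) → AUC (Ile) — missense.
Codon 3: GUU (Val) → GUA (Val) — synonymous.
Codon 8: CGC (Arg) → CGU (Arg) — synonymous.
Codon 9: UCA (Ser) → UCU (Ser) — synonymous.
Synonymous: 3 of 4.

3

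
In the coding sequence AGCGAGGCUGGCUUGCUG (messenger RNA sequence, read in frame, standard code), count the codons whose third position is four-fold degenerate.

Codon 1 AGC (Ser): third position 2-fold.
Codon 2 GAG (Glu): third position 2-fold.
Codon 3 GCU (Ala): third position 4-fold.
Codon 4 GGC (Gly): third position 4-fold.
Codon 5 UUG (Leu): third position 2-fold.
Codon 6 CUG (Leu): third position 4-fold.
Four-fold degenerate third positions: 3.

3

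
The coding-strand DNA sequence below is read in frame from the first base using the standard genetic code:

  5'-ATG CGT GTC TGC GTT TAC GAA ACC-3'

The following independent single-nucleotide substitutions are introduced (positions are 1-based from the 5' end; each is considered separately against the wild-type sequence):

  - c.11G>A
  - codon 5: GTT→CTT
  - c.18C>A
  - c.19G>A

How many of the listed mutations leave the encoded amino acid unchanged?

0

Codon 4: TGC (Cys) → TAC (Tyr) — missense.
Codon 5: GTT (Val) → CTT (Leu) — missense.
Codon 6: TAC (Tyr) → TAA (Stop) — nonsense.
Codon 7: GAA (Glu) → AAA (Lys) — missense.
Synonymous: 0 of 4.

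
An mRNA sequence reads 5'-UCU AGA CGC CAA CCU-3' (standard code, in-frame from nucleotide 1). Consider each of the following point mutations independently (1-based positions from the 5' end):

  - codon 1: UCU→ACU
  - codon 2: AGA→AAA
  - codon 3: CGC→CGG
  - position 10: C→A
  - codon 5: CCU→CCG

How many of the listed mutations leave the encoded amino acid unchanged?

2

Codon 1: UCU (Ser) → ACU (Thr) — missense.
Codon 2: AGA (Arg) → AAA (Lys) — missense.
Codon 3: CGC (Arg) → CGG (Arg) — synonymous.
Codon 4: CAA (Gln) → AAA (Lys) — missense.
Codon 5: CCU (Pro) → CCG (Pro) — synonymous.
Synonymous: 2 of 5.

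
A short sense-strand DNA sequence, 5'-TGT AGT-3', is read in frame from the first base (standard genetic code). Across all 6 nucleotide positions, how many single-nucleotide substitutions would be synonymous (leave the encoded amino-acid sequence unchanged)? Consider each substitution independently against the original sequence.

2

Codon 1 (TGT, Cys): 1 synonymous substitution.
Codon 2 (AGT, Ser): 1 synonymous substitution.
Total: 1 + 1 = 2.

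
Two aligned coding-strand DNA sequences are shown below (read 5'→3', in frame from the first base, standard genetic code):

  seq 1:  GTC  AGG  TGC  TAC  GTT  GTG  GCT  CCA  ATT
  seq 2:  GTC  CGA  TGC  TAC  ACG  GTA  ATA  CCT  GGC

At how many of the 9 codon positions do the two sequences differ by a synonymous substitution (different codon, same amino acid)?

3

Codon 1: GTC Val / GTC Val — identical.
Codon 2: AGG Arg / CGA Arg — synonymous.
Codon 3: TGC Cys / TGC Cys — identical.
Codon 4: TAC Tyr / TAC Tyr — identical.
Codon 5: GTT Val / ACG Thr — nonsynonymous.
Codon 6: GTG Val / GTA Val — synonymous.
Codon 7: GCT Ala / ATA Ile — nonsynonymous.
Codon 8: CCA Pro / CCT Pro — synonymous.
Codon 9: ATT Ile / GGC Gly — nonsynonymous.
Synonymous differences: 3.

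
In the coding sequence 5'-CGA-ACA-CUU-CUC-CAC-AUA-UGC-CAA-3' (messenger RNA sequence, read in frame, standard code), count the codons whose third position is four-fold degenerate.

4

Codon 1 CGA (Arg): third position 4-fold.
Codon 2 ACA (Thr): third position 4-fold.
Codon 3 CUU (Leu): third position 4-fold.
Codon 4 CUC (Leu): third position 4-fold.
Codon 5 CAC (His): third position 2-fold.
Codon 6 AUA (Ile): third position 3-fold.
Codon 7 UGC (Cys): third position 2-fold.
Codon 8 CAA (Gln): third position 2-fold.
Four-fold degenerate third positions: 4.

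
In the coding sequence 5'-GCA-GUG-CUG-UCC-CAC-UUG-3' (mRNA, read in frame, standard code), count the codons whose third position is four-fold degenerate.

4

Codon 1 GCA (Ala): third position 4-fold.
Codon 2 GUG (Val): third position 4-fold.
Codon 3 CUG (Leu): third position 4-fold.
Codon 4 UCC (Ser): third position 4-fold.
Codon 5 CAC (His): third position 2-fold.
Codon 6 UUG (Leu): third position 2-fold.
Four-fold degenerate third positions: 4.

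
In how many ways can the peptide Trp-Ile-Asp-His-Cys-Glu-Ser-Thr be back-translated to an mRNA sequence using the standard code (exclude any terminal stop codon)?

Trp: 1 codon.
Ile: 3 codons.
Asp: 2 codons.
His: 2 codons.
Cys: 2 codons.
Glu: 2 codons.
Ser: 6 codons.
Thr: 4 codons.
1 × 3 × 2 × 2 × 2 × 2 × 6 × 4 = 1152.

1152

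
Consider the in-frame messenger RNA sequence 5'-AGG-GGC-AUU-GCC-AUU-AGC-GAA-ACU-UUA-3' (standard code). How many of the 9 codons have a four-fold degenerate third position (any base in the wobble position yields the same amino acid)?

3

Codon 1 AGG (Arg): third position 2-fold.
Codon 2 GGC (Gly): third position 4-fold.
Codon 3 AUU (Ile): third position 3-fold.
Codon 4 GCC (Ala): third position 4-fold.
Codon 5 AUU (Ile): third position 3-fold.
Codon 6 AGC (Ser): third position 2-fold.
Codon 7 GAA (Glu): third position 2-fold.
Codon 8 ACU (Thr): third position 4-fold.
Codon 9 UUA (Leu): third position 2-fold.
Four-fold degenerate third positions: 3.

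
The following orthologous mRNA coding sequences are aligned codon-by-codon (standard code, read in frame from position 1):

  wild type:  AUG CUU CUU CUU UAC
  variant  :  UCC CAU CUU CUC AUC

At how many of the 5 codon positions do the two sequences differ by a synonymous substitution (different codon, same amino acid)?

Codon 1: AUG Met / UCC Ser — nonsynonymous.
Codon 2: CUU Leu / CAU His — nonsynonymous.
Codon 3: CUU Leu / CUU Leu — identical.
Codon 4: CUU Leu / CUC Leu — synonymous.
Codon 5: UAC Tyr / AUC Ile — nonsynonymous.
Synonymous differences: 1.

1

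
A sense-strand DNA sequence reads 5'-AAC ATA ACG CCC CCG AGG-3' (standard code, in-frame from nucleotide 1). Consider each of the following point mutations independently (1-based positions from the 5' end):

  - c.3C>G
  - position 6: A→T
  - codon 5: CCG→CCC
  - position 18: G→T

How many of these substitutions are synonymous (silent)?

Codon 1: AAC (Asn) → AAG (Lys) — missense.
Codon 2: ATA (Ile) → ATT (Ile) — synonymous.
Codon 5: CCG (Pro) → CCC (Pro) — synonymous.
Codon 6: AGG (Arg) → AGT (Ser) — missense.
Synonymous: 2 of 4.

2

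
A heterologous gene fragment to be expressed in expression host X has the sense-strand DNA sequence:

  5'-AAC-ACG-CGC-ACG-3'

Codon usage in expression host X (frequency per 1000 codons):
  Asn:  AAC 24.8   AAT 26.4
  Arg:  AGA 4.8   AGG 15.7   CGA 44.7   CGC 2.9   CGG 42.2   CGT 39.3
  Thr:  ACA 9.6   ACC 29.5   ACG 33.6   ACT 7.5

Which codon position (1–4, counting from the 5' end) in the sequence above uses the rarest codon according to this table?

Codon 1 AAC (Asn): 24.8 per 1000.
Codon 2 ACG (Thr): 33.6 per 1000.
Codon 3 CGC (Arg): 2.9 per 1000.
Codon 4 ACG (Thr): 33.6 per 1000.
Lowest frequency is 2.9 at codon 3.

3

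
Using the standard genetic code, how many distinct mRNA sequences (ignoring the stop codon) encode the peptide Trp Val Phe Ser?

Trp: 1 codon.
Val: 4 codons.
Phe: 2 codons.
Ser: 6 codons.
1 × 4 × 2 × 6 = 48.

48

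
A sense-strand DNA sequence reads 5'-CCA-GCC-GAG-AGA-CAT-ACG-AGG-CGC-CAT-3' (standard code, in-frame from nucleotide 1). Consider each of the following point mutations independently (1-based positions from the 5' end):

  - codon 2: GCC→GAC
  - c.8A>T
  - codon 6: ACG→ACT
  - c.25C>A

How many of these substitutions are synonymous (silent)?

1

Codon 2: GCC (Ala) → GAC (Asp) — missense.
Codon 3: GAG (Glu) → GTG (Val) — missense.
Codon 6: ACG (Thr) → ACT (Thr) — synonymous.
Codon 9: CAT (His) → AAT (Asn) — missense.
Synonymous: 1 of 4.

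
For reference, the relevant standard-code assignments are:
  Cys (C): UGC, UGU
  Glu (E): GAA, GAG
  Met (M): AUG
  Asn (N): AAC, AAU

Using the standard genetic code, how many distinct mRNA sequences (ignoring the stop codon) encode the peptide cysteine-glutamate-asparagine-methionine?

Cys: 2 codons.
Glu: 2 codons.
Asn: 2 codons.
Met: 1 codon.
2 × 2 × 2 × 1 = 8.

8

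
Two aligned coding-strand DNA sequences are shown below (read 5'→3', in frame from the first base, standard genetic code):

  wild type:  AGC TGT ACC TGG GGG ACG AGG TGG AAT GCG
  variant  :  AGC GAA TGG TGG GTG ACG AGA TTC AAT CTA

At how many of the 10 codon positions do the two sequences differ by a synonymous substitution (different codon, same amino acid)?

1

Codon 1: AGC Ser / AGC Ser — identical.
Codon 2: TGT Cys / GAA Glu — nonsynonymous.
Codon 3: ACC Thr / TGG Trp — nonsynonymous.
Codon 4: TGG Trp / TGG Trp — identical.
Codon 5: GGG Gly / GTG Val — nonsynonymous.
Codon 6: ACG Thr / ACG Thr — identical.
Codon 7: AGG Arg / AGA Arg — synonymous.
Codon 8: TGG Trp / TTC Phe — nonsynonymous.
Codon 9: AAT Asn / AAT Asn — identical.
Codon 10: GCG Ala / CTA Leu — nonsynonymous.
Synonymous differences: 1.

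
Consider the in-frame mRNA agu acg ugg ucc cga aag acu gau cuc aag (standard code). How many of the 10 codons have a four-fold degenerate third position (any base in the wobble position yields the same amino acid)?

5

Codon 1 AGU (Ser): third position 2-fold.
Codon 2 ACG (Thr): third position 4-fold.
Codon 3 UGG (Trp): third position 1-fold.
Codon 4 UCC (Ser): third position 4-fold.
Codon 5 CGA (Arg): third position 4-fold.
Codon 6 AAG (Lys): third position 2-fold.
Codon 7 ACU (Thr): third position 4-fold.
Codon 8 GAU (Asp): third position 2-fold.
Codon 9 CUC (Leu): third position 4-fold.
Codon 10 AAG (Lys): third position 2-fold.
Four-fold degenerate third positions: 5.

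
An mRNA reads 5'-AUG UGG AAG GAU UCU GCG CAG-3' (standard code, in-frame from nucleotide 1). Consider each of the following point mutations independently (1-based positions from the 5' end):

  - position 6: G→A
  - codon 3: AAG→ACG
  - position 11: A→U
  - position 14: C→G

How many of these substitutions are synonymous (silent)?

Codon 2: UGG (Trp) → UGA (Stop) — nonsense.
Codon 3: AAG (Lys) → ACG (Thr) — missense.
Codon 4: GAU (Asp) → GUU (Val) — missense.
Codon 5: UCU (Ser) → UGU (Cys) — missense.
Synonymous: 0 of 4.

0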